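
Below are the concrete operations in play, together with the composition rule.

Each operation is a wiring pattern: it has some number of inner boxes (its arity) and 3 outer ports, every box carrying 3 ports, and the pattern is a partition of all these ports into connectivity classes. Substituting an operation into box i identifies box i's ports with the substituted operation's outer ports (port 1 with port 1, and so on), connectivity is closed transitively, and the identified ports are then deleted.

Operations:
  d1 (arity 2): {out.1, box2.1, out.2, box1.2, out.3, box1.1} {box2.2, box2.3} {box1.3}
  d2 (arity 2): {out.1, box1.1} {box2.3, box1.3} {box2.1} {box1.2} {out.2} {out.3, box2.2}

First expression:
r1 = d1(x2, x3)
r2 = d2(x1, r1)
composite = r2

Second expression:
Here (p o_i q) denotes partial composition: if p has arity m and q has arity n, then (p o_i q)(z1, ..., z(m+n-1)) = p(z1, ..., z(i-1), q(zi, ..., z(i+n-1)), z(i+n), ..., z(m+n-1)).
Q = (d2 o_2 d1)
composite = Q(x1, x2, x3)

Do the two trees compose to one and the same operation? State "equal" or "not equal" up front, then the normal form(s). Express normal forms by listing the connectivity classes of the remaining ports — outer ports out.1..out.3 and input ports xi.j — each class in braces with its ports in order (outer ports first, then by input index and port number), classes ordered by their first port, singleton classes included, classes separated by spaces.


equal: each reduces to {out.1, x1.1} {out.2} {out.3, x1.3, x2.1, x2.2, x3.1} {x1.2} {x2.3} {x3.2, x3.3}


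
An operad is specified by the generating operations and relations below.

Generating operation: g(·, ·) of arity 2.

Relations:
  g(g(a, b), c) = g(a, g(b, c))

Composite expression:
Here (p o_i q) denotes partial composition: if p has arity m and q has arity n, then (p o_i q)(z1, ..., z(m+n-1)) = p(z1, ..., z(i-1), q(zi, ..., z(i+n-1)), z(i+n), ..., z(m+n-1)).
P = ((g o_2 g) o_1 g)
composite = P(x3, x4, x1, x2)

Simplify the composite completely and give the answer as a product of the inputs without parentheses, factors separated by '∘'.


The g-tree's shape is irrelevant; the x-reading-order decides.
g(x3, x4) linearizes to x3 ∘ x4
g(x1, x2) linearizes to x1 ∘ x2
g(g(x3, x4), g(x1, x2)) linearizes to x3 ∘ x4 ∘ x1 ∘ x2

x3 ∘ x4 ∘ x1 ∘ x2


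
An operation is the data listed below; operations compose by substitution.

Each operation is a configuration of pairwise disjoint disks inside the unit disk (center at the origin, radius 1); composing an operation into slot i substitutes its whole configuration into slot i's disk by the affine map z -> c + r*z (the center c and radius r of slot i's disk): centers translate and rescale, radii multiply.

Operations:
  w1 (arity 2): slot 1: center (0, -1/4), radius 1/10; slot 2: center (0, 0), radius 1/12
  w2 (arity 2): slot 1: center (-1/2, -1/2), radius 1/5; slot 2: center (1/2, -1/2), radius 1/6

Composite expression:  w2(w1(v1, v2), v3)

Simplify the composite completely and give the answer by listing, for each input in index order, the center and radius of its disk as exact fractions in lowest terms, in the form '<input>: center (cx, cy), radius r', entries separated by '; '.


Below w2, radii multiply path by path; the v-disk centers shift.
tracing v1 down its 2-map path: center (-1/2, -11/20), radius 1/50
tracing v2 down its 2-map path: center (-1/2, -1/2), radius 1/60
tracing v3 down its 1-map path: center (1/2, -1/2), radius 1/6

v1: center (-1/2, -11/20), radius 1/50; v2: center (-1/2, -1/2), radius 1/60; v3: center (1/2, -1/2), radius 1/6


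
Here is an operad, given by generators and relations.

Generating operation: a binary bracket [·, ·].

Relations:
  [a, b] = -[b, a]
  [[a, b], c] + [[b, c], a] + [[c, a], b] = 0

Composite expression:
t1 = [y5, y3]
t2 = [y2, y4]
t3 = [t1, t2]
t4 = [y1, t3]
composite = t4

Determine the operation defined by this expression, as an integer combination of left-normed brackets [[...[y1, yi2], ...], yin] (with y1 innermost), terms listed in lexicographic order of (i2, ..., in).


[[[[y1, y2], y4], y3], y5] - [[[[y1, y2], y4], y5], y3] - [[[[y1, y3], y5], y2], y4] + [[[[y1, y3], y5], y4], y2] - [[[[y1, y4], y2], y3], y5] + [[[[y1, y4], y2], y5], y3] + [[[[y1, y5], y3], y2], y4] - [[[[y1, y5], y3], y4], y2]

Skip Jacobi rewriting: expand, keep y1-initial words, read off terms.
Composite bracket: [y1, [[y5, y3], [y2, y4]]]
Applying ab - ba throughout gives 16 signed words (2^4 = 16).
Collect the words opening with y1:
  y1y2y4y3y5 (sign +1) contributes +[[[[y1, y2], y4], y3], y5]
  y1y2y4y5y3 (sign -1) contributes -[[[[y1, y2], y4], y5], y3]
  y1y3y5y2y4 (sign -1) contributes -[[[[y1, y3], y5], y2], y4]
  y1y3y5y4y2 (sign +1) contributes +[[[[y1, y3], y5], y4], y2]
  y1y4y2y3y5 (sign -1) contributes -[[[[y1, y4], y2], y3], y5]
  y1y4y2y5y3 (sign +1) contributes +[[[[y1, y4], y2], y5], y3]
  y1y5y3y2y4 (sign +1) contributes +[[[[y1, y5], y3], y2], y4]
  y1y5y3y4y2 (sign -1) contributes -[[[[y1, y5], y3], y4], y2]


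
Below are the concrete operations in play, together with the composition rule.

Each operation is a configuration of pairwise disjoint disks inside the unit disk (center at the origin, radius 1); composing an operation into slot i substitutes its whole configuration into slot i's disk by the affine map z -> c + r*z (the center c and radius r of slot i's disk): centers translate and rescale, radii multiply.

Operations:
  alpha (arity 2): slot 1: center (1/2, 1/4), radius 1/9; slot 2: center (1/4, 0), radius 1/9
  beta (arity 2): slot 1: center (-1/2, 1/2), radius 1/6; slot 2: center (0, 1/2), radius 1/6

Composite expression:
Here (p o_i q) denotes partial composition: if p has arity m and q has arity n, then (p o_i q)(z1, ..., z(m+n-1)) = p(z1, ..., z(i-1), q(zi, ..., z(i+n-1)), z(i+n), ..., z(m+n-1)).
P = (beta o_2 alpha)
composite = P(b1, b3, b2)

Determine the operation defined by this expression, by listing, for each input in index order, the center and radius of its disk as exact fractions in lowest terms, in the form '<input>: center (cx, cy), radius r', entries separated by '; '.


Each b-disk chains the slot maps above it in beta; radii multiply.
b1: after 1 affine step, its disk has center (-1/2, 1/2), radius 1/6
b3: after 2 affine steps, its disk has center (1/12, 13/24), radius 1/54
b2: after 2 affine steps, its disk has center (1/24, 1/2), radius 1/54

b1: center (-1/2, 1/2), radius 1/6; b2: center (1/24, 1/2), radius 1/54; b3: center (1/12, 13/24), radius 1/54


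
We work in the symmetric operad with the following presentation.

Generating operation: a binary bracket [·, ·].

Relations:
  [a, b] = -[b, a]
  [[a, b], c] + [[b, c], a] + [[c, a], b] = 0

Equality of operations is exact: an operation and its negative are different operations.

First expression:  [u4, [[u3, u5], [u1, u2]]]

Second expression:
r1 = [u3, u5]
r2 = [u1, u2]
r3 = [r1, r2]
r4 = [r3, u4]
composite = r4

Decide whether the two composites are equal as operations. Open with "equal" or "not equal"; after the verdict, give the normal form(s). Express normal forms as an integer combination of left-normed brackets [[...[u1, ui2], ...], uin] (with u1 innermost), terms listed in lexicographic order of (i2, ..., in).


not equal: they reduce to [[[[u1, u2], u3], u5], u4] - [[[[u1, u2], u5], u3], u4] and -[[[[u1, u2], u3], u5], u4] + [[[[u1, u2], u5], u3], u4]


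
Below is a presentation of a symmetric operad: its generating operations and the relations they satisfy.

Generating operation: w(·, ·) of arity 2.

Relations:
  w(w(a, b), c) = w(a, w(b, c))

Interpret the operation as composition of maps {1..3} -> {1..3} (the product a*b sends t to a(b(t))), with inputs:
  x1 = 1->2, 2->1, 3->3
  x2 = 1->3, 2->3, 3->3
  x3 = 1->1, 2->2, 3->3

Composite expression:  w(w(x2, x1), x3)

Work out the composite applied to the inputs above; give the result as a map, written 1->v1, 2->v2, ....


1->3, 2->3, 3->3

w(x2, x1) = 1->3, 2->3, 3->3
w(w(x2, x1), x3) = 1->3, 2->3, 3->3


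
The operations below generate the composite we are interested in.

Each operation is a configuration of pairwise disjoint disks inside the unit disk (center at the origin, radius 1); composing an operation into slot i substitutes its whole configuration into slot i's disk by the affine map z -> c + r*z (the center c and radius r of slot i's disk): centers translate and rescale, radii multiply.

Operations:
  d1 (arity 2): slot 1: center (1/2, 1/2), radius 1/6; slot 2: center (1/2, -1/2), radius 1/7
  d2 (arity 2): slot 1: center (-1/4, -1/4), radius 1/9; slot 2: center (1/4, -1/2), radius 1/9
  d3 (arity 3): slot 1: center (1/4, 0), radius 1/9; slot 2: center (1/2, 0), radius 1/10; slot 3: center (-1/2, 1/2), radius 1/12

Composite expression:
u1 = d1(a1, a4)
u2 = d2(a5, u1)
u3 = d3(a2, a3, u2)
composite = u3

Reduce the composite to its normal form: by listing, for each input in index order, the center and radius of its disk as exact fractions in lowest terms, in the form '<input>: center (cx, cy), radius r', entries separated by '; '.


Nesting under d3 composes maps z -> c + r*z down each a-path.
input a2: applying the 1 nested substitution gives center (1/4, 0), radius 1/9
input a3: applying the 1 nested substitution gives center (1/2, 0), radius 1/10
input a5: applying the 2 nested substitutions gives center (-25/48, 23/48), radius 1/108
input a1: applying the 3 nested substitutions gives center (-205/432, 25/54), radius 1/648
input a4: applying the 3 nested substitutions gives center (-205/432, 49/108), radius 1/756

a1: center (-205/432, 25/54), radius 1/648; a2: center (1/4, 0), radius 1/9; a3: center (1/2, 0), radius 1/10; a4: center (-205/432, 49/108), radius 1/756; a5: center (-25/48, 23/48), radius 1/108


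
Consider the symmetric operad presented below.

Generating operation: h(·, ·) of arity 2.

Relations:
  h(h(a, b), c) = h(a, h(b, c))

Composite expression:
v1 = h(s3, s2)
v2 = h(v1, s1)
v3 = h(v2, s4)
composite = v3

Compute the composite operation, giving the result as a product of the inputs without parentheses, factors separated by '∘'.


s3 ∘ s2 ∘ s1 ∘ s4

Under associativity of h, the answer is the s's in reading order.
h(s3, s2) spells out as s3 ∘ s2
h(h(s3, s2), s1) spells out as s3 ∘ s2 ∘ s1
h(h(h(s3, s2), s1), s4) spells out as s3 ∘ s2 ∘ s1 ∘ s4


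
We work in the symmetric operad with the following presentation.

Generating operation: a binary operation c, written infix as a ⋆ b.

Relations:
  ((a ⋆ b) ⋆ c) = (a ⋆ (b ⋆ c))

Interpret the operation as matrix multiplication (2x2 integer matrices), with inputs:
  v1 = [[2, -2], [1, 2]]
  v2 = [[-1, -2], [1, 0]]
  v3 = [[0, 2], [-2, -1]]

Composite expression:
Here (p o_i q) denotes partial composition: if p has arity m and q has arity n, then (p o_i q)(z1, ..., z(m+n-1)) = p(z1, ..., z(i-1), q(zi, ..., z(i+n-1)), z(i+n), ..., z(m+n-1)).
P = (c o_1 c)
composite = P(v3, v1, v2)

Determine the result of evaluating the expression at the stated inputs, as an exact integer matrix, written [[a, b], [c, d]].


(v3 ⋆ v1) = [[2, 4], [-5, 2]]
((v3 ⋆ v1) ⋆ v2) = [[2, -4], [7, 10]]

[[2, -4], [7, 10]]


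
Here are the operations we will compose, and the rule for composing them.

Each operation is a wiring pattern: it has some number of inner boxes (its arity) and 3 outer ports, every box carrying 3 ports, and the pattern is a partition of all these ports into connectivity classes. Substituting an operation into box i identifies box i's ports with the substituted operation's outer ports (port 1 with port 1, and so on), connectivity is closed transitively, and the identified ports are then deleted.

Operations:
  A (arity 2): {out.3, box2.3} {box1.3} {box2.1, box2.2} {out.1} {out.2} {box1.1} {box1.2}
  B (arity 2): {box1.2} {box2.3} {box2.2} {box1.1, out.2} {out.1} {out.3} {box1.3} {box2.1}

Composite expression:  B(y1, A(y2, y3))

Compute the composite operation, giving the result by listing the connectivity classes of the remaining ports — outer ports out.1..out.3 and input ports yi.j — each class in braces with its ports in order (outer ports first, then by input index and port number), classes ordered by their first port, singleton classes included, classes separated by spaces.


{out.1} {out.2, y1.1} {out.3} {y1.2} {y1.3} {y2.1} {y2.2} {y2.3} {y3.1, y3.2} {y3.3}

Two ports join when wires chain via B-identified ports.
through A, on inputs (y2, y3): {out.1} {out.2} {out.3, y3.3} {y2.1} {y2.2} {y2.3} {y3.1, y3.2} (out.j = stage outer ports)
through B, on inputs (y1, y2, y3): {out.1} {out.2, y1.1} {out.3} {y1.2} {y1.3} {y2.1} {y2.2} {y2.3} {y3.1, y3.2} {y3.3} (out.j = stage outer ports)


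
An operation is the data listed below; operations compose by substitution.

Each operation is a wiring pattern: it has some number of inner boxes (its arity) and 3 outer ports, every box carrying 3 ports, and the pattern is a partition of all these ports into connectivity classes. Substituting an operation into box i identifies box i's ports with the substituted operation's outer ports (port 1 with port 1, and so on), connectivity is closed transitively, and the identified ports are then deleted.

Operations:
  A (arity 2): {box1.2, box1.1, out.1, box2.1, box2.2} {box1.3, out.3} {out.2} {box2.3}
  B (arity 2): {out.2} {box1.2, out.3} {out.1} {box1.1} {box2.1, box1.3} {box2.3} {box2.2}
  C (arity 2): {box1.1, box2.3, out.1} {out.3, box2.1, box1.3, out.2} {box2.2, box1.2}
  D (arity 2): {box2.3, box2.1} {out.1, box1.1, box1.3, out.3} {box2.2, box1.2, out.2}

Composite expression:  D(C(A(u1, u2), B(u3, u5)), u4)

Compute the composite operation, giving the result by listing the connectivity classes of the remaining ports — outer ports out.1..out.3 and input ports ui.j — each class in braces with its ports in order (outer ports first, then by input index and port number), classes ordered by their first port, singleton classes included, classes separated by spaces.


{out.1, out.2, out.3, u1.1, u1.2, u1.3, u2.1, u2.2, u3.2, u4.2} {u2.3} {u3.1} {u3.3, u5.1} {u4.1, u4.3} {u5.2} {u5.3}

Two ports join when wires chain via D-identified ports.
composing A on (u1, u2), with out.j its own outer ports: {out.1, u1.1, u1.2, u2.1, u2.2} {out.2} {out.3, u1.3} {u2.3}
composing B on (u3, u5), with out.j its own outer ports: {out.1} {out.2} {out.3, u3.2} {u3.1} {u3.3, u5.1} {u5.2} {u5.3}
composing C on (u1, u2, u3, u5), with out.j its own outer ports: {out.1, u1.1, u1.2, u2.1, u2.2, u3.2} {out.2, out.3, u1.3} {u2.3} {u3.1} {u3.3, u5.1} {u5.2} {u5.3}
composing D on (u1, u2, u3, u5, u4), with out.j its own outer ports: {out.1, out.2, out.3, u1.1, u1.2, u1.3, u2.1, u2.2, u3.2, u4.2} {u2.3} {u3.1} {u3.3, u5.1} {u4.1, u4.3} {u5.2} {u5.3}


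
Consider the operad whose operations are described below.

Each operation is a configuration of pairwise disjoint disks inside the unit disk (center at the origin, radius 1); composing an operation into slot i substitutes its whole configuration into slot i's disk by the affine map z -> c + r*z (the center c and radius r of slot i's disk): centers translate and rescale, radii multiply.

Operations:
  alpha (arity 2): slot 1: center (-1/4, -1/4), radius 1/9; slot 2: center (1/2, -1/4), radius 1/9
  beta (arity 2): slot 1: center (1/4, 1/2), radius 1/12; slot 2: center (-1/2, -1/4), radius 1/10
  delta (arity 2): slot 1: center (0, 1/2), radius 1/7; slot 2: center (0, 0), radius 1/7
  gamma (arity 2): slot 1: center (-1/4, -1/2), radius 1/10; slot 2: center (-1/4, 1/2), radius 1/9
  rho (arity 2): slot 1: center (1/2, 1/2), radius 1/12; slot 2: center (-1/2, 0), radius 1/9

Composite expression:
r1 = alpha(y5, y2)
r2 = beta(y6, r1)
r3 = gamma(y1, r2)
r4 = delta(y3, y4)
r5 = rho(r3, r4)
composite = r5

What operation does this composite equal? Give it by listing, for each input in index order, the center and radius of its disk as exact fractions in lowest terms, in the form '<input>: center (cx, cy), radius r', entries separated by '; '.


y1: center (23/48, 11/24), radius 1/120; y2: center (19/40, 2329/4320), radius 1/9720; y3: center (-1/2, 1/18), radius 1/63; y4: center (-1/2, 0), radius 1/63; y5: center (683/1440, 2329/4320), radius 1/9720; y6: center (13/27, 59/108), radius 1/1296


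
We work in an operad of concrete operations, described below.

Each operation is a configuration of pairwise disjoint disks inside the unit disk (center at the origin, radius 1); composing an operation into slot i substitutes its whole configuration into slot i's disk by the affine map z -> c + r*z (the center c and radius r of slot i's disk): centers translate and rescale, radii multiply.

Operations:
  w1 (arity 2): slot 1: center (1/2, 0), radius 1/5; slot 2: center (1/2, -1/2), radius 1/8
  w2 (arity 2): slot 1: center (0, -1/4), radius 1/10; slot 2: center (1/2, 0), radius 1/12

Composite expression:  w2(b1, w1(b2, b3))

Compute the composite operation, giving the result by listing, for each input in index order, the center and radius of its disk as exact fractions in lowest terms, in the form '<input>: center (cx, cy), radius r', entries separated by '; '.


b1: center (0, -1/4), radius 1/10; b2: center (13/24, 0), radius 1/60; b3: center (13/24, -1/24), radius 1/96

Affine substitution under w2: radii multiply and b-centers shift.
input b1: composing its 1 substitution step yields center (0, -1/4), radius 1/10
input b2: composing its 2 substitution steps yields center (13/24, 0), radius 1/60
input b3: composing its 2 substitution steps yields center (13/24, -1/24), radius 1/96


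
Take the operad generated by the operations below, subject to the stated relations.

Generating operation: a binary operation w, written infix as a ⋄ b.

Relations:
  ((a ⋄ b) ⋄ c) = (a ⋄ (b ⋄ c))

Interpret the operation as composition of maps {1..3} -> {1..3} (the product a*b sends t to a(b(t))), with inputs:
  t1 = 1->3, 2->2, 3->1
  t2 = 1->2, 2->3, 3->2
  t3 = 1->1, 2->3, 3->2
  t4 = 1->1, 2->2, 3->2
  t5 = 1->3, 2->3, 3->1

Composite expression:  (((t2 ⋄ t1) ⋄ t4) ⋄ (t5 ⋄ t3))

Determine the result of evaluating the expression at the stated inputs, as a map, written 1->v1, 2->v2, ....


1->3, 2->2, 3->3

(t2 ⋄ t1) = 1->2, 2->3, 3->2
((t2 ⋄ t1) ⋄ t4) = 1->2, 2->3, 3->3
(t5 ⋄ t3) = 1->3, 2->1, 3->3
(((t2 ⋄ t1) ⋄ t4) ⋄ (t5 ⋄ t3)) = 1->3, 2->2, 3->3


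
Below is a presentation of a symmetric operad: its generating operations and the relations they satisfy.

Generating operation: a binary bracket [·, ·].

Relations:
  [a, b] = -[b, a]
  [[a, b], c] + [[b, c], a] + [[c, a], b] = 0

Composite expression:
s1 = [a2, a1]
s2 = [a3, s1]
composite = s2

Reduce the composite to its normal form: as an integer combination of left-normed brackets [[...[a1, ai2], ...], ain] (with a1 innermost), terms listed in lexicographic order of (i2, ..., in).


Expand each bracket as ab - ba; the a1-initial words give the coefficients.
Composite bracket: [a3, [a2, a1]]
Each bracket splits as ab - ba, giving 4 signed words (2^2 = 4).
Words beginning with a1 determine it all:
  from a1a2a3, sign +1: term +[[a1, a2], a3]

[[a1, a2], a3]


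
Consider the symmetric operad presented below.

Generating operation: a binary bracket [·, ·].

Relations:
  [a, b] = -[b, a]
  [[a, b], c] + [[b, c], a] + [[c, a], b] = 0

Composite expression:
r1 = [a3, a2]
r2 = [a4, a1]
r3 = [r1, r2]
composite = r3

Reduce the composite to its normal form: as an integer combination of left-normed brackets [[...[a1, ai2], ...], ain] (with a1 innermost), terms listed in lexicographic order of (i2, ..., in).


Expand each bracket as ab - ba; the a1-initial words give the coefficients.
Composite bracket: [[a3, a2], [a4, a1]]
The bracket unfolds into 8 signed words via [a, b] = ab - ba (2^3 = 8).
Words beginning with a1 determine it all:
  the word a1a4a2a3 carries sign -1 and contributes -[[[a1, a4], a2], a3]
  the word a1a4a3a2 carries sign +1 and contributes +[[[a1, a4], a3], a2]

-[[[a1, a4], a2], a3] + [[[a1, a4], a3], a2]


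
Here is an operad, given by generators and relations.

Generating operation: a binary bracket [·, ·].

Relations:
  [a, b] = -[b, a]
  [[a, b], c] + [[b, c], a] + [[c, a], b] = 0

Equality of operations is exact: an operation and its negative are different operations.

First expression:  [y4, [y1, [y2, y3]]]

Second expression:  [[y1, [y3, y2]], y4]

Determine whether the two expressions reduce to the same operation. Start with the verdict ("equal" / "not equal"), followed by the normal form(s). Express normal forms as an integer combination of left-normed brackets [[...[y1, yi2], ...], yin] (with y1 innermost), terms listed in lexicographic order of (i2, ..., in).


equal: each reduces to -[[[y1, y2], y3], y4] + [[[y1, y3], y2], y4]


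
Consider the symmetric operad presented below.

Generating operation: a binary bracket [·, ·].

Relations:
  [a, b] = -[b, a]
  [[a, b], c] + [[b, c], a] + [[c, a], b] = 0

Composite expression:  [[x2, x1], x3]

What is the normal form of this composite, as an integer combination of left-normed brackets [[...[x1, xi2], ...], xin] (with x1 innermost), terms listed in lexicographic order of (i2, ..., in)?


-[[x1, x2], x3]

Expand each bracket as ab - ba; the x1-initial words give the coefficients.
Composite bracket: [[x2, x1], x3]
The bracket unfolds into 4 signed words via [a, b] = ab - ba (2^2 = 4).
Only words starting with x1 matter:
  from x1x2x3, sign -1: term -[[x1, x2], x3]


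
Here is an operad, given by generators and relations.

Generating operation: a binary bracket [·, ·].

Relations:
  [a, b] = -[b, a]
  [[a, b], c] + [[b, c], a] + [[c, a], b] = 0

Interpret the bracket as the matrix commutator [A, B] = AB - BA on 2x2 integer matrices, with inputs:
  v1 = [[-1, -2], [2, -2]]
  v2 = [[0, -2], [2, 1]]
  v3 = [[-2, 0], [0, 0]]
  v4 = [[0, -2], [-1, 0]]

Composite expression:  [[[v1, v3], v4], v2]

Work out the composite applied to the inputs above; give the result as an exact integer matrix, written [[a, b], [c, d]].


[[0, 16], [16, 0]]

[v1, v3] = [[0, -4], [-4, 0]]
[[v1, v3], v4] = [[-4, 0], [0, 4]]
[[[v1, v3], v4], v2] = [[0, 16], [16, 0]]


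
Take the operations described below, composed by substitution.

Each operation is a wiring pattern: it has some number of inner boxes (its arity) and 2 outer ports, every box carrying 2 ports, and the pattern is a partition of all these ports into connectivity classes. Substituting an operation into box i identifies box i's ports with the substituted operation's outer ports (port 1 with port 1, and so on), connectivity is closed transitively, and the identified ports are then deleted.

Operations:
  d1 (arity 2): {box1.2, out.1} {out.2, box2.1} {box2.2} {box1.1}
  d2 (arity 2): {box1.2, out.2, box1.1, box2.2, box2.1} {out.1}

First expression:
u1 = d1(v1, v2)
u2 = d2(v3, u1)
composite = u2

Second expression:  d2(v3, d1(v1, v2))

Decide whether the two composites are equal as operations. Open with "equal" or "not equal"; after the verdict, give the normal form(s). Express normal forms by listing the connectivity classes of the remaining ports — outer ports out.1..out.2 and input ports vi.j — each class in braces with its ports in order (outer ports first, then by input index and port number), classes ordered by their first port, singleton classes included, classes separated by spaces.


equal; both compose to {out.1} {out.2, v1.2, v2.1, v3.1, v3.2} {v1.1} {v2.2}

The first expression reduces to {out.1} {out.2, v1.2, v2.1, v3.1, v3.2} {v1.1} {v2.2}
The second expression reduces to {out.1} {out.2, v1.2, v2.1, v3.1, v3.2} {v1.1} {v2.2}
One common form — equal.


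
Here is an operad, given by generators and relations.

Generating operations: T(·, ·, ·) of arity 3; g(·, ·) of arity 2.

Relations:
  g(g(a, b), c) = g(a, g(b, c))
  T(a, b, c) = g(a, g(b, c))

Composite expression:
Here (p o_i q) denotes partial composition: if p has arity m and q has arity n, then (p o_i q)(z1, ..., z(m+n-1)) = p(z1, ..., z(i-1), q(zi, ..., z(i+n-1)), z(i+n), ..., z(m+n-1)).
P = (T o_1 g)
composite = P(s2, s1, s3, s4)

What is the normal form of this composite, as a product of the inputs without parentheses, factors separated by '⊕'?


Associativity of T dissolves the nesting; only the s-input order survives.
g(s2, s1) reduces to s2 ⊕ s1
T(g(s2, s1), s3, s4) reduces to s2 ⊕ s1 ⊕ s3 ⊕ s4

s2 ⊕ s1 ⊕ s3 ⊕ s4


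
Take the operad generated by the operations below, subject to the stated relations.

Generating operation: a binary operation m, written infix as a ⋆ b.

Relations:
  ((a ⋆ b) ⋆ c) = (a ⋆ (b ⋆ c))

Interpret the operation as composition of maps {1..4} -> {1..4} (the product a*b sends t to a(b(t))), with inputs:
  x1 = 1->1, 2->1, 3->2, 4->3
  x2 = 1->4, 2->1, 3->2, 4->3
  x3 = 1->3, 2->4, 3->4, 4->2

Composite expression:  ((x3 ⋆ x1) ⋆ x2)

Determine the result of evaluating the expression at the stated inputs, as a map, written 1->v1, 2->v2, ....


1->4, 2->3, 3->3, 4->4

(x3 ⋆ x1) = 1->3, 2->3, 3->4, 4->4
((x3 ⋆ x1) ⋆ x2) = 1->4, 2->3, 3->3, 4->4


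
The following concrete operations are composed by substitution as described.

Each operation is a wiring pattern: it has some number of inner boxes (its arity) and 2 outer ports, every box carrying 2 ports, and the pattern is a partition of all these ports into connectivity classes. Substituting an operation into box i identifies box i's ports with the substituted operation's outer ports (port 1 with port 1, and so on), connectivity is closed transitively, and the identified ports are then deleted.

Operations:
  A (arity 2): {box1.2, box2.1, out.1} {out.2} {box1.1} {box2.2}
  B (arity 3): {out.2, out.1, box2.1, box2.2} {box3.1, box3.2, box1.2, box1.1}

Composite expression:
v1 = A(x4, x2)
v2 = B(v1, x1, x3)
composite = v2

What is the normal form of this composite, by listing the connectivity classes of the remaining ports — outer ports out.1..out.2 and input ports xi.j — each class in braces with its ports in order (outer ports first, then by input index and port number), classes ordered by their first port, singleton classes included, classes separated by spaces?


{out.1, out.2, x1.1, x1.2} {x2.1, x3.1, x3.2, x4.2} {x2.2} {x4.1}

Substituting into B glues patterns; closure does the rest.
after A, the pattern on (x4, x2) reads {out.1, x2.1, x4.2} {out.2} {x2.2} {x4.1} (out.j = its outer ports)
after B, the pattern on (x4, x2, x1, x3) reads {out.1, out.2, x1.1, x1.2} {x2.1, x3.1, x3.2, x4.2} {x2.2} {x4.1} (out.j = its outer ports)


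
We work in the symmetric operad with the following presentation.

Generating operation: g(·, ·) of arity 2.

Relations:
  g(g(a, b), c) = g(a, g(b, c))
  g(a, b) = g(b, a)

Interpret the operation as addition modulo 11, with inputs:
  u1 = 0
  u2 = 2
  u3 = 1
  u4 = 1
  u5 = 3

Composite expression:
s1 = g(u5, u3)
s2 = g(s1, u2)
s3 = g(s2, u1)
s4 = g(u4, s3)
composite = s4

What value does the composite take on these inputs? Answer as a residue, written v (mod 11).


7 (mod 11)

g(u5, u3) = 4
g(g(u5, u3), u2) = 6
g(g(g(u5, u3), u2), u1) = 6
g(u4, g(g(g(u5, u3), u2), u1)) = 7


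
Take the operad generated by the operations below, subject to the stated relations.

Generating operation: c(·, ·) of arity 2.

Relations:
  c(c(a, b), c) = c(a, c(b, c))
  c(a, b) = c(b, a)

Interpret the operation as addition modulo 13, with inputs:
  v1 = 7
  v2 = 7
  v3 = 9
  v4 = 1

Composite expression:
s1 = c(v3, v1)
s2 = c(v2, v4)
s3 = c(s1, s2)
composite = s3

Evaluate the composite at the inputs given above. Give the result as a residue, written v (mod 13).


11 (mod 13)

c(v3, v1) = 3
c(v2, v4) = 8
c(c(v3, v1), c(v2, v4)) = 11


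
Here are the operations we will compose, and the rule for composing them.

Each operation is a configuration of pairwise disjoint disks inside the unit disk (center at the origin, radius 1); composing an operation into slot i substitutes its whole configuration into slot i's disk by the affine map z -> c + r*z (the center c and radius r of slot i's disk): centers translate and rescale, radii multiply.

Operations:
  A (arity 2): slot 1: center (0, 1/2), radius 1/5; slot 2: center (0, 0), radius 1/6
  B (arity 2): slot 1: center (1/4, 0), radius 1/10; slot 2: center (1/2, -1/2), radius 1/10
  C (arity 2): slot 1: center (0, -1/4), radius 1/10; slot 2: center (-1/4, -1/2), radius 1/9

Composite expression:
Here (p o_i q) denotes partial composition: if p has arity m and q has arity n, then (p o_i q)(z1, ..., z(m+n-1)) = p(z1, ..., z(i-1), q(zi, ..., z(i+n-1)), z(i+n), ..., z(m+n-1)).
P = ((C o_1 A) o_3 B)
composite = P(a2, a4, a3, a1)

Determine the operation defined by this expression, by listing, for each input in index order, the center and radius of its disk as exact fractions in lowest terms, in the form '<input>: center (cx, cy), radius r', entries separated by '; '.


a1: center (-7/36, -5/9), radius 1/90; a2: center (0, -1/5), radius 1/50; a3: center (-2/9, -1/2), radius 1/90; a4: center (0, -1/4), radius 1/60

Only the slot chain above each a matters under C; compose those maps.
for a2, the 2-step affine chain lands on center (0, -1/5), radius 1/50
for a4, the 2-step affine chain lands on center (0, -1/4), radius 1/60
for a3, the 2-step affine chain lands on center (-2/9, -1/2), radius 1/90
for a1, the 2-step affine chain lands on center (-7/36, -5/9), radius 1/90


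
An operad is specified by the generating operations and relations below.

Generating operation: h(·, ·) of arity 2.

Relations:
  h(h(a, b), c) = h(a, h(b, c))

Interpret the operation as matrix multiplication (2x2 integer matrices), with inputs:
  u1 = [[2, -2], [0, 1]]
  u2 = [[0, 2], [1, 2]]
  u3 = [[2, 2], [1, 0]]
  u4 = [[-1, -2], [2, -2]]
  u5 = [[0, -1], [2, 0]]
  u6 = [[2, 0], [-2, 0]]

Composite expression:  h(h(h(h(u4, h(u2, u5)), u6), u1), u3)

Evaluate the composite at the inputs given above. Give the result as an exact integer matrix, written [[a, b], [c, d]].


[[-56, -112], [-8, -16]]

h(u2, u5) = [[4, 0], [4, -1]]
h(u4, h(u2, u5)) = [[-12, 2], [0, 2]]
h(h(u4, h(u2, u5)), u6) = [[-28, 0], [-4, 0]]
h(h(h(u4, h(u2, u5)), u6), u1) = [[-56, 56], [-8, 8]]
h(h(h(h(u4, h(u2, u5)), u6), u1), u3) = [[-56, -112], [-8, -16]]


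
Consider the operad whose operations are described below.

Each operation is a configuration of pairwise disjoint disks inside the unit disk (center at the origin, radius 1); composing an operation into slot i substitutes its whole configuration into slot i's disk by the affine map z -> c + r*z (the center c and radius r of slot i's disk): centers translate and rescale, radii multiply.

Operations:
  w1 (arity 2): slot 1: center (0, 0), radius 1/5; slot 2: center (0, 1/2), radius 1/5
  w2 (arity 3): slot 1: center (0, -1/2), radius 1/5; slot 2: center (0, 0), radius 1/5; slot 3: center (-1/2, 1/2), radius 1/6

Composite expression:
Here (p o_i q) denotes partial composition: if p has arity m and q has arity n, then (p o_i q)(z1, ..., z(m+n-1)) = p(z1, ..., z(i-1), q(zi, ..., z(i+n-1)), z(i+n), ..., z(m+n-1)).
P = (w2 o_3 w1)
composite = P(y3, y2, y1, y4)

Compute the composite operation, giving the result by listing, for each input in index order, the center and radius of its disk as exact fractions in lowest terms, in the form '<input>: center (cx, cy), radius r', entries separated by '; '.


y1: center (-1/2, 1/2), radius 1/30; y2: center (0, 0), radius 1/5; y3: center (0, -1/2), radius 1/5; y4: center (-1/2, 7/12), radius 1/30

Each y-disk chains the slot maps above it in w2; radii multiply.
for y3, the 1-step affine chain lands on center (0, -1/2), radius 1/5
for y2, the 1-step affine chain lands on center (0, 0), radius 1/5
for y1, the 2-step affine chain lands on center (-1/2, 1/2), radius 1/30
for y4, the 2-step affine chain lands on center (-1/2, 7/12), radius 1/30


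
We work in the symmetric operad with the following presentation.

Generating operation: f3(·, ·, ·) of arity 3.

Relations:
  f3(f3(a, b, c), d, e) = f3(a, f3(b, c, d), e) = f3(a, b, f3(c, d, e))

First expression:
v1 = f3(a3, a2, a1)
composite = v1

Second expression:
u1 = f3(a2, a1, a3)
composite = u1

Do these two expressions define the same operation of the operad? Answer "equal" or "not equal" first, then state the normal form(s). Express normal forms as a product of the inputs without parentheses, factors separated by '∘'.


In normal form, the first expression is a3 ∘ a2 ∘ a1
In normal form, the second expression is a2 ∘ a1 ∘ a3
Distinct normal forms: not equal.

not equal: they reduce to a3 ∘ a2 ∘ a1 and a2 ∘ a1 ∘ a3


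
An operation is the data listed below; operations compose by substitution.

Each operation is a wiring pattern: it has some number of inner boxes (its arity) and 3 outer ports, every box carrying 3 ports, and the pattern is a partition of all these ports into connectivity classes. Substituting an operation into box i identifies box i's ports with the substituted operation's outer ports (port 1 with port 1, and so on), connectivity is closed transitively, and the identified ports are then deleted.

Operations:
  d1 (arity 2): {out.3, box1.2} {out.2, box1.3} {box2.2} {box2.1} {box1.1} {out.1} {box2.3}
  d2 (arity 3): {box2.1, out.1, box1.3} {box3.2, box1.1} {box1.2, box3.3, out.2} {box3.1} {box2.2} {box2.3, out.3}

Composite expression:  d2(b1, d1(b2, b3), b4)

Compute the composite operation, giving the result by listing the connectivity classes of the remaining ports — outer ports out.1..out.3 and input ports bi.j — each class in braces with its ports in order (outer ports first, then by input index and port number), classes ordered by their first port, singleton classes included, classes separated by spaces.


{out.1, b1.3} {out.2, b1.2, b4.3} {out.3, b2.2} {b1.1, b4.2} {b2.1} {b2.3} {b3.1} {b3.2} {b3.3} {b4.1}


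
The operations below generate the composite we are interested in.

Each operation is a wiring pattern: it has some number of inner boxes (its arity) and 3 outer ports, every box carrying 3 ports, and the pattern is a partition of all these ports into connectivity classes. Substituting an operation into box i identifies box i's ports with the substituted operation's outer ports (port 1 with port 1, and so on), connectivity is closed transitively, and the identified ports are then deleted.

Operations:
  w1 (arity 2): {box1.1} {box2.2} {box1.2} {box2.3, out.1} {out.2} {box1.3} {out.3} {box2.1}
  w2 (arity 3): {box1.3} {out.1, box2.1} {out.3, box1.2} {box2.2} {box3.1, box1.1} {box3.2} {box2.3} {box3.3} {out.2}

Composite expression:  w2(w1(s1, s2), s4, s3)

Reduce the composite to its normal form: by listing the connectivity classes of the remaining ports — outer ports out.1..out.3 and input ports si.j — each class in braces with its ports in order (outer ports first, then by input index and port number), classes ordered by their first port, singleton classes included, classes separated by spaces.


{out.1, s4.1} {out.2} {out.3} {s1.1} {s1.2} {s1.3} {s2.1} {s2.2} {s2.3, s3.1} {s3.2} {s3.3} {s4.2} {s4.3}

Substituting into w2 glues patterns; closure does the rest.
after w1, the pattern on (s1, s2) reads {out.1, s2.3} {out.2} {out.3} {s1.1} {s1.2} {s1.3} {s2.1} {s2.2} (out.j = its outer ports)
after w2, the pattern on (s1, s2, s4, s3) reads {out.1, s4.1} {out.2} {out.3} {s1.1} {s1.2} {s1.3} {s2.1} {s2.2} {s2.3, s3.1} {s3.2} {s3.3} {s4.2} {s4.3} (out.j = its outer ports)


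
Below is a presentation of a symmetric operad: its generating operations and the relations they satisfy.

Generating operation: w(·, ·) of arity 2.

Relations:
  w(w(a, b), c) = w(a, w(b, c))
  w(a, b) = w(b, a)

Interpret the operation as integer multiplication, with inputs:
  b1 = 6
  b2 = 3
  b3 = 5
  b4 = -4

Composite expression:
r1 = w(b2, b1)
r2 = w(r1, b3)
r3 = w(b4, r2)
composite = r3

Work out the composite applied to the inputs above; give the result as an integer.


-360

w(b2, b1) = 18
w(w(b2, b1), b3) = 90
w(b4, w(w(b2, b1), b3)) = -360


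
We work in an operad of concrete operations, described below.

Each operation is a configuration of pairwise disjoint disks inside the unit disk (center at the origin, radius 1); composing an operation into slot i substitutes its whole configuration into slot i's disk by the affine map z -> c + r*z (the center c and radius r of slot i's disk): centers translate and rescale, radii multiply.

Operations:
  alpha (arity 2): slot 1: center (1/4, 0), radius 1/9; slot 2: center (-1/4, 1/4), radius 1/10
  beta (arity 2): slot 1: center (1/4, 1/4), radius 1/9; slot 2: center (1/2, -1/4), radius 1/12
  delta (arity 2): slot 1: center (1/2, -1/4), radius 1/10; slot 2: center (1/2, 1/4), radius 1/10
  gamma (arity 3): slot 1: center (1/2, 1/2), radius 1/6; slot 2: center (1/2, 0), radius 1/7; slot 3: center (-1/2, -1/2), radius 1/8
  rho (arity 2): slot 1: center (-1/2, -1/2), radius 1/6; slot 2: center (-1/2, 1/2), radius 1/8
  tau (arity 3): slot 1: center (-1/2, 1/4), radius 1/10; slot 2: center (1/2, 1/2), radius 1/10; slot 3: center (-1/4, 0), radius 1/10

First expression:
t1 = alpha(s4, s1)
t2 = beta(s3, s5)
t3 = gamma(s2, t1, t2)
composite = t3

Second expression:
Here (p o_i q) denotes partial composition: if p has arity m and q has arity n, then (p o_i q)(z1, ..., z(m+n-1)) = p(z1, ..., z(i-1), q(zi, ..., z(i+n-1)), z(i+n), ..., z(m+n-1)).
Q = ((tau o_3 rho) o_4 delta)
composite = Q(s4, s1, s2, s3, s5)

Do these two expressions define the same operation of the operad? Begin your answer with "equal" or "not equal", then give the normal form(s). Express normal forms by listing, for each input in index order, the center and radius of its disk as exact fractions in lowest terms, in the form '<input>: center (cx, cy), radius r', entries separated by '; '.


not equal: they reduce to s1: center (13/28, 1/28), radius 1/70; s2: center (1/2, 1/2), radius 1/6; s3: center (-15/32, -15/32), radius 1/72; s4: center (15/28, 0), radius 1/63; s5: center (-7/16, -17/32), radius 1/96 and s1: center (1/2, 1/2), radius 1/10; s2: center (-3/10, -1/20), radius 1/60; s3: center (-47/160, 3/64), radius 1/800; s4: center (-1/2, 1/4), radius 1/10; s5: center (-47/160, 17/320), radius 1/800

The first expression, normalized: s1: center (13/28, 1/28), radius 1/70; s2: center (1/2, 1/2), radius 1/6; s3: center (-15/32, -15/32), radius 1/72; s4: center (15/28, 0), radius 1/63; s5: center (-7/16, -17/32), radius 1/96
The second expression, normalized: s1: center (1/2, 1/2), radius 1/10; s2: center (-3/10, -1/20), radius 1/60; s3: center (-47/160, 3/64), radius 1/800; s4: center (-1/2, 1/4), radius 1/10; s5: center (-47/160, 17/320), radius 1/800
Distinct normal forms: not equal.


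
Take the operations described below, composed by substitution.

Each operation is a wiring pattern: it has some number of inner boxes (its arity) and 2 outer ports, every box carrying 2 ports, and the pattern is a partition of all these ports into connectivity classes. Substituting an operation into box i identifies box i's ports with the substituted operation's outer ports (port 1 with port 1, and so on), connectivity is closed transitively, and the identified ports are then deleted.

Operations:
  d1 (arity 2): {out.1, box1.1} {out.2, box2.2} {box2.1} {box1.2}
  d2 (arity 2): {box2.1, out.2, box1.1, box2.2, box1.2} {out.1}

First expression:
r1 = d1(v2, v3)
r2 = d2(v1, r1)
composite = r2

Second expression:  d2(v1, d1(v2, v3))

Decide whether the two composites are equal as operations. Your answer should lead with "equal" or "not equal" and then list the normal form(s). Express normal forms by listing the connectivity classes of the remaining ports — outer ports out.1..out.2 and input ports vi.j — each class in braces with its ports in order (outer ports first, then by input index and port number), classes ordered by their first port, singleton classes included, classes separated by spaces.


The first composite normalizes to {out.1} {out.2, v1.1, v1.2, v2.1, v3.2} {v2.2} {v3.1}
The second composite normalizes to {out.1} {out.2, v1.1, v1.2, v2.1, v3.2} {v2.2} {v3.1}
Same normal form: equal.

equal — both sides give {out.1} {out.2, v1.1, v1.2, v2.1, v3.2} {v2.2} {v3.1}


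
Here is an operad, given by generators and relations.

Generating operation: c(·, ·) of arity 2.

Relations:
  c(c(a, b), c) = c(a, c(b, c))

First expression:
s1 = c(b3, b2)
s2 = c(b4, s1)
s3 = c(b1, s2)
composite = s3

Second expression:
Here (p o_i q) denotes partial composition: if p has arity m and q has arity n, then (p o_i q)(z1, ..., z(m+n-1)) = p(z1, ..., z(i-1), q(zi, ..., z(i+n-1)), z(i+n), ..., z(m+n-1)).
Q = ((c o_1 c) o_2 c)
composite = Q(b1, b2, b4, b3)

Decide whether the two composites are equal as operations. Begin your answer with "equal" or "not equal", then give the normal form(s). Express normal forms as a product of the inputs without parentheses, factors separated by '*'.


not equal — first b1 * b4 * b3 * b2, second b1 * b2 * b4 * b3

The first expression, normalized: b1 * b4 * b3 * b2
The second expression, normalized: b1 * b2 * b4 * b3
Distinct normal forms: not equal.
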